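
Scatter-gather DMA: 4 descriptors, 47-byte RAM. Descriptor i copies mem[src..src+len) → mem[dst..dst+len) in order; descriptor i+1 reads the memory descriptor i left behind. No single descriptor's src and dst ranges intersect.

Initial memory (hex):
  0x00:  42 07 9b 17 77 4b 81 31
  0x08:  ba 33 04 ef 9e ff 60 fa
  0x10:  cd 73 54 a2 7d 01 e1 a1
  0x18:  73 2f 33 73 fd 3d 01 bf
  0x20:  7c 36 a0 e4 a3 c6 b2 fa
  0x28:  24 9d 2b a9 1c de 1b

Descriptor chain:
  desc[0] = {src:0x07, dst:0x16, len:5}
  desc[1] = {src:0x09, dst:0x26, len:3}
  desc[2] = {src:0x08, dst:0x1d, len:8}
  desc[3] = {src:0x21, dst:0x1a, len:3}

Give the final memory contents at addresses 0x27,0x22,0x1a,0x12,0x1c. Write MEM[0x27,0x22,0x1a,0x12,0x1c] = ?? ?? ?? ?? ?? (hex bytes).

  after D0: wrote 5B at 0x16 = 31ba3304ef
  after D1: wrote 3B at 0x26 = 3304ef
  after D2: wrote 8B at 0x1d = ba3304ef9eff60fa
  after D3: wrote 3B at 0x1a = 9eff60
query mem[0x27]=0x04, mem[0x22]=0xff, mem[0x1a]=0x9e, mem[0x12]=0x54, mem[0x1c]=0x60

MEM[0x27,0x22,0x1a,0x12,0x1c] = 04 ff 9e 54 60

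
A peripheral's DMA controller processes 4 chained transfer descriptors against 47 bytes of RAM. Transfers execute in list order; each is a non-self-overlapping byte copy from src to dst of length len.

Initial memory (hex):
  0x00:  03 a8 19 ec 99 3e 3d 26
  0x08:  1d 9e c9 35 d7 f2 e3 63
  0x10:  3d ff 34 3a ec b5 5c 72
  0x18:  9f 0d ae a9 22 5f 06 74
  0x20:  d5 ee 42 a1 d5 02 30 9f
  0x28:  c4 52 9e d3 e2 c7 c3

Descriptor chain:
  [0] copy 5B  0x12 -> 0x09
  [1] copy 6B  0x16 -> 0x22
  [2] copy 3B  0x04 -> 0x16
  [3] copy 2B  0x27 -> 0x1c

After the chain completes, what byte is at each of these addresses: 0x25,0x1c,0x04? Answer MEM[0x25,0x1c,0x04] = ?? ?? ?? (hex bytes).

#0 dst[0x09+5] := {0x34,0x3a,0xec,0xb5,0x5c}
#1 dst[0x22+6] := {0x5c,0x72,0x9f,0x0d,0xae,0xa9}
#2 dst[0x16+3] := {0x99,0x3e,0x3d}
#3 dst[0x1c+2] := {0xa9,0xc4}
query mem[0x25]=0x0d, mem[0x1c]=0xa9, mem[0x04]=0x99

MEM[0x25,0x1c,0x04] = 0d a9 99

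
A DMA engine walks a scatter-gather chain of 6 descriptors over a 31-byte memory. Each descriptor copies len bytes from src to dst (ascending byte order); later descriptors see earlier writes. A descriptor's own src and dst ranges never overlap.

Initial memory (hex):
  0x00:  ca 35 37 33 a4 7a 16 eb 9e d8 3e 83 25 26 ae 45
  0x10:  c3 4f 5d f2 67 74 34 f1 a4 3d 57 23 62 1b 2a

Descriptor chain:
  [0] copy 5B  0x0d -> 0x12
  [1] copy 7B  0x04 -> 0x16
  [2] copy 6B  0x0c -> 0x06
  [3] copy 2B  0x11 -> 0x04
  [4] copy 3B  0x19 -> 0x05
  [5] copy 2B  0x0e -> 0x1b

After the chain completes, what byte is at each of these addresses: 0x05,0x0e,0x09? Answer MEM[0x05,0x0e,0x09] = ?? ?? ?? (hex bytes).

D0: mem[0x12..0x16] <- [26 ae 45 c3 4f]
D1: mem[0x16..0x1c] <- [a4 7a 16 eb 9e d8 3e]
D2: mem[0x06..0x0b] <- [25 26 ae 45 c3 4f]
D3: mem[0x04..0x05] <- [4f 26]
D4: mem[0x05..0x07] <- [eb 9e d8]
D5: mem[0x1b..0x1c] <- [ae 45]
query mem[0x05]=0xeb, mem[0x0e]=0xae, mem[0x09]=0x45

MEM[0x05,0x0e,0x09] = eb ae 45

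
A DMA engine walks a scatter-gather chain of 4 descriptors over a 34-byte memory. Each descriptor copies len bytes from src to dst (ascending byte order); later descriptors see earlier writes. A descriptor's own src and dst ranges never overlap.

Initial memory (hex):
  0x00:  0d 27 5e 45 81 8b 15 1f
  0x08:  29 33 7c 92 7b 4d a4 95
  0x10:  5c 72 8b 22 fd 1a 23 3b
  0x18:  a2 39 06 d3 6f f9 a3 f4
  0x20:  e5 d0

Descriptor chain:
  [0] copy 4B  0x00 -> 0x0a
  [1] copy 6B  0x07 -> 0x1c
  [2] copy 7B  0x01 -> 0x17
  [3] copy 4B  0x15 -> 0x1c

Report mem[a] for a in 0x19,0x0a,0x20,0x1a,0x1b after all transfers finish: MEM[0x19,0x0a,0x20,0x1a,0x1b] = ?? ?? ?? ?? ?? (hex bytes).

MEM[0x19,0x0a,0x20,0x1a,0x1b] = 45 0d 27 81 8b

#0 dst[0x0a+4] := {0x0d,0x27,0x5e,0x45}
#1 dst[0x1c+6] := {0x1f,0x29,0x33,0x0d,0x27,0x5e}
#2 dst[0x17+7] := {0x27,0x5e,0x45,0x81,0x8b,0x15,0x1f}
#3 dst[0x1c+4] := {0x1a,0x23,0x27,0x5e}
query mem[0x19]=0x45, mem[0x0a]=0x0d, mem[0x20]=0x27, mem[0x1a]=0x81, mem[0x1b]=0x8b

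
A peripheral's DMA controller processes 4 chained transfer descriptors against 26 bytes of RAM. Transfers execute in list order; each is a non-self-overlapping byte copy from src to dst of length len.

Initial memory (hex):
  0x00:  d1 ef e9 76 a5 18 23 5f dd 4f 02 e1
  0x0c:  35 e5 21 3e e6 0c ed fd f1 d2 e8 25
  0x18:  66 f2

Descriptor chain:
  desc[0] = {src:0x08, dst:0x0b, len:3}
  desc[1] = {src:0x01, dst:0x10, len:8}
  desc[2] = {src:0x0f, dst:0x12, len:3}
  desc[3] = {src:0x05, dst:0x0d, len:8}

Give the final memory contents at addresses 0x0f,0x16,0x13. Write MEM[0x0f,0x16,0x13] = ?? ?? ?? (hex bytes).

MEM[0x0f,0x16,0x13] = 5f 5f dd

[0] 0x08->0x0b len=3 : dd 4f 02
[1] 0x01->0x10 len=8 : ef e9 76 a5 18 23 5f dd
[2] 0x0f->0x12 len=3 : 3e ef e9
[3] 0x05->0x0d len=8 : 18 23 5f dd 4f 02 dd 4f
query mem[0x0f]=0x5f, mem[0x16]=0x5f, mem[0x13]=0xdd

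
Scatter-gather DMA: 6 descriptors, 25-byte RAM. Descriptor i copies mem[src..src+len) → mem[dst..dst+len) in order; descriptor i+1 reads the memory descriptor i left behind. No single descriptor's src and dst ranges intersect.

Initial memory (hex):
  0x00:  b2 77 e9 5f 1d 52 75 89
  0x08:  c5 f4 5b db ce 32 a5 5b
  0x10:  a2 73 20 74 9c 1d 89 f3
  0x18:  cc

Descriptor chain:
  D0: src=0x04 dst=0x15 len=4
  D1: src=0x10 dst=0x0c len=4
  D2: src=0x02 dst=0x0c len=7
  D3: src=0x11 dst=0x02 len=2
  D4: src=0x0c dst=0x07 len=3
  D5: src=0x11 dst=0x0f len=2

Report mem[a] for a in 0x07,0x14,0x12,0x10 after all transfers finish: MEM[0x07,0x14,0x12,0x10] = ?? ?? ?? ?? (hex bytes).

MEM[0x07,0x14,0x12,0x10] = e9 9c c5 c5

[0] 0x04->0x15 len=4 : 1d 52 75 89
[1] 0x10->0x0c len=4 : a2 73 20 74
[2] 0x02->0x0c len=7 : e9 5f 1d 52 75 89 c5
[3] 0x11->0x02 len=2 : 89 c5
[4] 0x0c->0x07 len=3 : e9 5f 1d
[5] 0x11->0x0f len=2 : 89 c5
query mem[0x07]=0xe9, mem[0x14]=0x9c, mem[0x12]=0xc5, mem[0x10]=0xc5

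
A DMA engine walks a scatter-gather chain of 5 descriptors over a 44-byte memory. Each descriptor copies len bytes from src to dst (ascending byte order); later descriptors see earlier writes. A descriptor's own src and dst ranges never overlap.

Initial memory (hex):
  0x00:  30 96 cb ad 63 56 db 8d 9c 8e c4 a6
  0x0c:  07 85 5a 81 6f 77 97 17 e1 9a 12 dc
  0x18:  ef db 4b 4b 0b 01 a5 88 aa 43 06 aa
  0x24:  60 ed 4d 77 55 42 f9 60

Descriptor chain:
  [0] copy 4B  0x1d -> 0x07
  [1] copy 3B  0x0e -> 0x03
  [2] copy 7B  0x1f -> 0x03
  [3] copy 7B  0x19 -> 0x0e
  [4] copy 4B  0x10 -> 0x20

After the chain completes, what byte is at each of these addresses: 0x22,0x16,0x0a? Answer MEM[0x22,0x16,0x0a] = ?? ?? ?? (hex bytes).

#0 dst[0x07+4] := {0x01,0xa5,0x88,0xaa}
#1 dst[0x03+3] := {0x5a,0x81,0x6f}
#2 dst[0x03+7] := {0x88,0xaa,0x43,0x06,0xaa,0x60,0xed}
#3 dst[0x0e+7] := {0xdb,0x4b,0x4b,0x0b,0x01,0xa5,0x88}
#4 dst[0x20+4] := {0x4b,0x0b,0x01,0xa5}
query mem[0x22]=0x01, mem[0x16]=0x12, mem[0x0a]=0xaa

MEM[0x22,0x16,0x0a] = 01 12 aa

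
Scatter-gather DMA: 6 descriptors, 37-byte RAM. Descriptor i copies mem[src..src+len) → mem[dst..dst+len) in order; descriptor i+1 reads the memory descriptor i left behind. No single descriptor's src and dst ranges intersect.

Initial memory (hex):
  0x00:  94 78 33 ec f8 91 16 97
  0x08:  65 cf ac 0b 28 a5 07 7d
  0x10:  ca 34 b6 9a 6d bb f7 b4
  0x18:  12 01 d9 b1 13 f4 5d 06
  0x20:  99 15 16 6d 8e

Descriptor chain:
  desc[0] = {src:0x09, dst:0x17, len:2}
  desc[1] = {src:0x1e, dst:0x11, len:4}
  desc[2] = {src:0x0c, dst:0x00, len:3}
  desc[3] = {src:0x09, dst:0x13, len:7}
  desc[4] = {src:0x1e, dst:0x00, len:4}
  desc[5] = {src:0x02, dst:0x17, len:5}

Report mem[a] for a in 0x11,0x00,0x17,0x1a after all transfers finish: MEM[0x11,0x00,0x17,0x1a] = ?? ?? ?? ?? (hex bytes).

D0: mem[0x17..0x18] <- [cf ac]
D1: mem[0x11..0x14] <- [5d 06 99 15]
D2: mem[0x00..0x02] <- [28 a5 07]
D3: mem[0x13..0x19] <- [cf ac 0b 28 a5 07 7d]
D4: mem[0x00..0x03] <- [5d 06 99 15]
D5: mem[0x17..0x1b] <- [99 15 f8 91 16]
query mem[0x11]=0x5d, mem[0x00]=0x5d, mem[0x17]=0x99, mem[0x1a]=0x91

MEM[0x11,0x00,0x17,0x1a] = 5d 5d 99 91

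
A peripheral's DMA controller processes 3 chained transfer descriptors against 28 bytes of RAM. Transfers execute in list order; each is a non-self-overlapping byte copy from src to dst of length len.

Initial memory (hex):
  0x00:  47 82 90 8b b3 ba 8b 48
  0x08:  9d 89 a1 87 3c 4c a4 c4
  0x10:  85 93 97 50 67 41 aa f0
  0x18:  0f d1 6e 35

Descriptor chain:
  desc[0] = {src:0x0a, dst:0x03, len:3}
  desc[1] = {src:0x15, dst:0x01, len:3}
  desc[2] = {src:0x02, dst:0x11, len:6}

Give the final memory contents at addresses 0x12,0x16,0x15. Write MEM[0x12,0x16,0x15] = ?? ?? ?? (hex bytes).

MEM[0x12,0x16,0x15] = f0 48 8b

[0] 0x0a->0x03 len=3 : a1 87 3c
[1] 0x15->0x01 len=3 : 41 aa f0
[2] 0x02->0x11 len=6 : aa f0 87 3c 8b 48
query mem[0x12]=0xf0, mem[0x16]=0x48, mem[0x15]=0x8b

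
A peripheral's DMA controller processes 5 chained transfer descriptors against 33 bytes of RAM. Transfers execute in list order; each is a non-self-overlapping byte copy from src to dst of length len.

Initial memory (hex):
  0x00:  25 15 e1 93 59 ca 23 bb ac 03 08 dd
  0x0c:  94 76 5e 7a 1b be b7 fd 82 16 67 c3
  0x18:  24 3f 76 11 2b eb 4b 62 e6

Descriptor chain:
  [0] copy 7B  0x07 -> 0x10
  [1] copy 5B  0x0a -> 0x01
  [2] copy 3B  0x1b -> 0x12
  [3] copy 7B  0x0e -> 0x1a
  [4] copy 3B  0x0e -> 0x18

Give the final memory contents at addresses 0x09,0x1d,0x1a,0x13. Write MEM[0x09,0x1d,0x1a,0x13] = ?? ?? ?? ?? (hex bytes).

#0 dst[0x10+7] := {0xbb,0xac,0x03,0x08,0xdd,0x94,0x76}
#1 dst[0x01+5] := {0x08,0xdd,0x94,0x76,0x5e}
#2 dst[0x12+3] := {0x11,0x2b,0xeb}
#3 dst[0x1a+7] := {0x5e,0x7a,0xbb,0xac,0x11,0x2b,0xeb}
#4 dst[0x18+3] := {0x5e,0x7a,0xbb}
query mem[0x09]=0x03, mem[0x1d]=0xac, mem[0x1a]=0xbb, mem[0x13]=0x2b

MEM[0x09,0x1d,0x1a,0x13] = 03 ac bb 2b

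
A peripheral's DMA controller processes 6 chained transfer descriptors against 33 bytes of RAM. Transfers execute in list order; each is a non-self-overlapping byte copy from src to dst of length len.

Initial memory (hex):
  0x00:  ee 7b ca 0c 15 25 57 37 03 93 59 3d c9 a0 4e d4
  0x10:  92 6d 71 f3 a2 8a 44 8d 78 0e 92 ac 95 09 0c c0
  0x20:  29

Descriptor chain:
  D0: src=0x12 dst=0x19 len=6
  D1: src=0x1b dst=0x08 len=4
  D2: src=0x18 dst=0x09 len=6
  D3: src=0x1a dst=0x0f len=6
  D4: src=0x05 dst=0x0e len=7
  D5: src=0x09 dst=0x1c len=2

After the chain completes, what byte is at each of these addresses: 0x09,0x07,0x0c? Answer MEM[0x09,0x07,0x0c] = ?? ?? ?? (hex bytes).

#0 dst[0x19+6] := {0x71,0xf3,0xa2,0x8a,0x44,0x8d}
#1 dst[0x08+4] := {0xa2,0x8a,0x44,0x8d}
#2 dst[0x09+6] := {0x78,0x71,0xf3,0xa2,0x8a,0x44}
#3 dst[0x0f+6] := {0xf3,0xa2,0x8a,0x44,0x8d,0xc0}
#4 dst[0x0e+7] := {0x25,0x57,0x37,0xa2,0x78,0x71,0xf3}
#5 dst[0x1c+2] := {0x78,0x71}
query mem[0x09]=0x78, mem[0x07]=0x37, mem[0x0c]=0xa2

MEM[0x09,0x07,0x0c] = 78 37 a2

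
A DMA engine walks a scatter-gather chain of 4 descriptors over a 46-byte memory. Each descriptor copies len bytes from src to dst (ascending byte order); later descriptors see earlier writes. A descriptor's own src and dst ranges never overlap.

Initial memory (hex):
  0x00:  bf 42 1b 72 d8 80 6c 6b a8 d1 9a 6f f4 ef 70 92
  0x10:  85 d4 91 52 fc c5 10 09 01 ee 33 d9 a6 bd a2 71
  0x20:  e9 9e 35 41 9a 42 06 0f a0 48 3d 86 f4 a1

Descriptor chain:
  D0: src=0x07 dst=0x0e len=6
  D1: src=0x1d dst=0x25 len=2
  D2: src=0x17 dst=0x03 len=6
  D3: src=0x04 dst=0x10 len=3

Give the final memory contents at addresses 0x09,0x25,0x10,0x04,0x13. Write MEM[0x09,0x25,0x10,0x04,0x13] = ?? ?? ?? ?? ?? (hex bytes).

D0: mem[0x0e..0x13] <- [6b a8 d1 9a 6f f4]
D1: mem[0x25..0x26] <- [bd a2]
D2: mem[0x03..0x08] <- [09 01 ee 33 d9 a6]
D3: mem[0x10..0x12] <- [01 ee 33]
query mem[0x09]=0xd1, mem[0x25]=0xbd, mem[0x10]=0x01, mem[0x04]=0x01, mem[0x13]=0xf4

MEM[0x09,0x25,0x10,0x04,0x13] = d1 bd 01 01 f4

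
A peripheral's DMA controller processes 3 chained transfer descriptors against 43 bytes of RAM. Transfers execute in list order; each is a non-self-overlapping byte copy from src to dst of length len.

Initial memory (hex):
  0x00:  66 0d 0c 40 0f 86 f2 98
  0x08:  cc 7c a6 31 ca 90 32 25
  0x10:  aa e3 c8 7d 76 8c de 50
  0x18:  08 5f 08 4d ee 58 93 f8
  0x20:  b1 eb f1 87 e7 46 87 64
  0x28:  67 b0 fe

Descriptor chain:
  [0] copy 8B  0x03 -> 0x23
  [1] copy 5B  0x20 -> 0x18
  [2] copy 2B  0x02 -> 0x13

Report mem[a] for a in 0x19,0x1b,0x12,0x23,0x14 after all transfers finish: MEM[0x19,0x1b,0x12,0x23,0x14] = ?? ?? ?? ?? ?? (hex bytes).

  after D0: wrote 8B at 0x23 = 400f86f298cc7ca6
  after D1: wrote 5B at 0x18 = b1ebf1400f
  after D2: wrote 2B at 0x13 = 0c40
query mem[0x19]=0xeb, mem[0x1b]=0x40, mem[0x12]=0xc8, mem[0x23]=0x40, mem[0x14]=0x40

MEM[0x19,0x1b,0x12,0x23,0x14] = eb 40 c8 40 40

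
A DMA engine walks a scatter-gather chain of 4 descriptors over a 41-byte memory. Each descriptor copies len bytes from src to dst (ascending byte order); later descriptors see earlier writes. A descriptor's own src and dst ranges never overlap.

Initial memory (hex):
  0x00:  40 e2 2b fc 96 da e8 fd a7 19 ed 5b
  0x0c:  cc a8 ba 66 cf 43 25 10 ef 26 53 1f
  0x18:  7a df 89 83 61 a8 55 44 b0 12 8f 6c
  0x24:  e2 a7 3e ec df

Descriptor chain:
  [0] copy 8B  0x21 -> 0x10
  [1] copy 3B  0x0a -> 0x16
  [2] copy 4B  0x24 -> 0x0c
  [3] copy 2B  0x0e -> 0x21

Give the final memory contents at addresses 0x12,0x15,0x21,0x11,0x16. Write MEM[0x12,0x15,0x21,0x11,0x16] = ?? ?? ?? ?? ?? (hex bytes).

  after D0: wrote 8B at 0x10 = 128f6ce2a73eecdf
  after D1: wrote 3B at 0x16 = ed5bcc
  after D2: wrote 4B at 0x0c = e2a73eec
  after D3: wrote 2B at 0x21 = 3eec
query mem[0x12]=0x6c, mem[0x15]=0x3e, mem[0x21]=0x3e, mem[0x11]=0x8f, mem[0x16]=0xed

MEM[0x12,0x15,0x21,0x11,0x16] = 6c 3e 3e 8f ed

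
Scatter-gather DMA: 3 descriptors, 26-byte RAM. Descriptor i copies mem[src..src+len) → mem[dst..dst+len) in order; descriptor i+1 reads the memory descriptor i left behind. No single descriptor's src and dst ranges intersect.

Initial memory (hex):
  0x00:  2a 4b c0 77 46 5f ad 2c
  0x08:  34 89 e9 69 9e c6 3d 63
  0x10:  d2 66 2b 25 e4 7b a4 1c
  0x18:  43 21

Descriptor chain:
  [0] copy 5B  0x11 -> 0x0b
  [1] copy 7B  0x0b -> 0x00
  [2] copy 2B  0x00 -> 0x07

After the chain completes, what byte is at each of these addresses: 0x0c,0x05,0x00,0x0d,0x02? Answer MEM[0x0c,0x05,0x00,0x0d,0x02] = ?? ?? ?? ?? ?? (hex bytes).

MEM[0x0c,0x05,0x00,0x0d,0x02] = 2b d2 66 25 25

D0: mem[0x0b..0x0f] <- [66 2b 25 e4 7b]
D1: mem[0x00..0x06] <- [66 2b 25 e4 7b d2 66]
D2: mem[0x07..0x08] <- [66 2b]
query mem[0x0c]=0x2b, mem[0x05]=0xd2, mem[0x00]=0x66, mem[0x0d]=0x25, mem[0x02]=0x25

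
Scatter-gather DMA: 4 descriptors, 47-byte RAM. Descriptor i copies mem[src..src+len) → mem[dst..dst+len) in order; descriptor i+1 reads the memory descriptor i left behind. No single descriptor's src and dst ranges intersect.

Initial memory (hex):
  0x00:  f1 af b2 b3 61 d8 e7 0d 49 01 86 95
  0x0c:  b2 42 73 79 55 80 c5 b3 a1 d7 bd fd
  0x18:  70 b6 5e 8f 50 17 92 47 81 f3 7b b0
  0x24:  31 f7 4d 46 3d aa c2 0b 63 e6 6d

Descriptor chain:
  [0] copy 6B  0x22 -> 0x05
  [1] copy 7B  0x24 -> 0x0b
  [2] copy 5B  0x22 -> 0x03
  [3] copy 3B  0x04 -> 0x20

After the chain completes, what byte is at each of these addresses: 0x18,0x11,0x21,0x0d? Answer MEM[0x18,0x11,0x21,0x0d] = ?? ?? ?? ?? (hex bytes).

MEM[0x18,0x11,0x21,0x0d] = 70 c2 31 4d

  after D0: wrote 6B at 0x05 = 7bb031f74d46
  after D1: wrote 7B at 0x0b = 31f74d463daac2
  after D2: wrote 5B at 0x03 = 7bb031f74d
  after D3: wrote 3B at 0x20 = b031f7
query mem[0x18]=0x70, mem[0x11]=0xc2, mem[0x21]=0x31, mem[0x0d]=0x4d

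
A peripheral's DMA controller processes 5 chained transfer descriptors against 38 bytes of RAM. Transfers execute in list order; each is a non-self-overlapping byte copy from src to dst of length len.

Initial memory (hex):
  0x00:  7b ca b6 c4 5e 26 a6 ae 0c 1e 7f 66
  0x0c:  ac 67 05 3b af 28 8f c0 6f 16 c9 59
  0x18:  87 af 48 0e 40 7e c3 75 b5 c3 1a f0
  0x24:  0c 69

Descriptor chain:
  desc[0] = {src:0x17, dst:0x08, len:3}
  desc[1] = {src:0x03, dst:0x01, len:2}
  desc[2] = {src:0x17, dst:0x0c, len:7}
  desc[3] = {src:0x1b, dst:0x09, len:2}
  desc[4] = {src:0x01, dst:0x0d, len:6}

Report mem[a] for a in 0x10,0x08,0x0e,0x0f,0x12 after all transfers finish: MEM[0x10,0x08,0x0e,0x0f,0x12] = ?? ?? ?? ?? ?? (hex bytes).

MEM[0x10,0x08,0x0e,0x0f,0x12] = 5e 59 5e c4 a6

#0 dst[0x08+3] := {0x59,0x87,0xaf}
#1 dst[0x01+2] := {0xc4,0x5e}
#2 dst[0x0c+7] := {0x59,0x87,0xaf,0x48,0x0e,0x40,0x7e}
#3 dst[0x09+2] := {0x0e,0x40}
#4 dst[0x0d+6] := {0xc4,0x5e,0xc4,0x5e,0x26,0xa6}
query mem[0x10]=0x5e, mem[0x08]=0x59, mem[0x0e]=0x5e, mem[0x0f]=0xc4, mem[0x12]=0xa6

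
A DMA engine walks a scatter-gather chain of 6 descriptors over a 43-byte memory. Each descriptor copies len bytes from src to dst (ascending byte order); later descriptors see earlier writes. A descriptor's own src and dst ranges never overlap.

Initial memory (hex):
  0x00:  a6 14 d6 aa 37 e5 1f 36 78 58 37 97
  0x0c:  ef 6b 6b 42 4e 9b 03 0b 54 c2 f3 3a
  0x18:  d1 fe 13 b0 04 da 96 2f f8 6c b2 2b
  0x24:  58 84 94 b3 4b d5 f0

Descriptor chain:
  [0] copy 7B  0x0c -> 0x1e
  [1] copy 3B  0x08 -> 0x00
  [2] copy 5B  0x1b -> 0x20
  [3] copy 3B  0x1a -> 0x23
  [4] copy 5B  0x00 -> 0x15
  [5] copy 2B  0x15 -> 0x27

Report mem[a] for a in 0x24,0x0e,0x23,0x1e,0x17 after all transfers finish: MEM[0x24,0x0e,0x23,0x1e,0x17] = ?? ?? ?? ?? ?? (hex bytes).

MEM[0x24,0x0e,0x23,0x1e,0x17] = b0 6b 13 ef 37

#0 dst[0x1e+7] := {0xef,0x6b,0x6b,0x42,0x4e,0x9b,0x03}
#1 dst[0x00+3] := {0x78,0x58,0x37}
#2 dst[0x20+5] := {0xb0,0x04,0xda,0xef,0x6b}
#3 dst[0x23+3] := {0x13,0xb0,0x04}
#4 dst[0x15+5] := {0x78,0x58,0x37,0xaa,0x37}
#5 dst[0x27+2] := {0x78,0x58}
query mem[0x24]=0xb0, mem[0x0e]=0x6b, mem[0x23]=0x13, mem[0x1e]=0xef, mem[0x17]=0x37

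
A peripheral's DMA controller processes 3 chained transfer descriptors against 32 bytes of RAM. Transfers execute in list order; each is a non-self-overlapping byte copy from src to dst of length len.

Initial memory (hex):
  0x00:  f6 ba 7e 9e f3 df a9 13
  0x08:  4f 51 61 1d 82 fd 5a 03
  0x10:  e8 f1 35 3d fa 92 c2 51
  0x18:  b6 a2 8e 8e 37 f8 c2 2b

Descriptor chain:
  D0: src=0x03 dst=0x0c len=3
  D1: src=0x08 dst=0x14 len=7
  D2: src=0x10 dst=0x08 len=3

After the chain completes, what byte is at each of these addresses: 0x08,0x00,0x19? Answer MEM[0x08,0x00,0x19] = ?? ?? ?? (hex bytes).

MEM[0x08,0x00,0x19] = e8 f6 f3

D0: mem[0x0c..0x0e] <- [9e f3 df]
D1: mem[0x14..0x1a] <- [4f 51 61 1d 9e f3 df]
D2: mem[0x08..0x0a] <- [e8 f1 35]
query mem[0x08]=0xe8, mem[0x00]=0xf6, mem[0x19]=0xf3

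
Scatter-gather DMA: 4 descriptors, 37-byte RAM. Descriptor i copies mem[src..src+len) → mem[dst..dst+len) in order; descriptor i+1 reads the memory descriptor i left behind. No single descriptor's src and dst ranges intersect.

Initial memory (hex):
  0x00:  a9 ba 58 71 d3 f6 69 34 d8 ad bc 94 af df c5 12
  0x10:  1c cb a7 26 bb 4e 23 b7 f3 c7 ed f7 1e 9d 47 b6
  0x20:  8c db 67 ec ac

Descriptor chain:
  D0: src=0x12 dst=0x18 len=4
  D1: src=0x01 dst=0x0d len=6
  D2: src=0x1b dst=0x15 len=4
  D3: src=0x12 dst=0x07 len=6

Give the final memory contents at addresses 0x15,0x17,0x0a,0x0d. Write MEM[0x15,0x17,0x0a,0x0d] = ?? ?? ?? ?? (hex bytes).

MEM[0x15,0x17,0x0a,0x0d] = 4e 9d 4e ba

D0: mem[0x18..0x1b] <- [a7 26 bb 4e]
D1: mem[0x0d..0x12] <- [ba 58 71 d3 f6 69]
D2: mem[0x15..0x18] <- [4e 1e 9d 47]
D3: mem[0x07..0x0c] <- [69 26 bb 4e 1e 9d]
query mem[0x15]=0x4e, mem[0x17]=0x9d, mem[0x0a]=0x4e, mem[0x0d]=0xba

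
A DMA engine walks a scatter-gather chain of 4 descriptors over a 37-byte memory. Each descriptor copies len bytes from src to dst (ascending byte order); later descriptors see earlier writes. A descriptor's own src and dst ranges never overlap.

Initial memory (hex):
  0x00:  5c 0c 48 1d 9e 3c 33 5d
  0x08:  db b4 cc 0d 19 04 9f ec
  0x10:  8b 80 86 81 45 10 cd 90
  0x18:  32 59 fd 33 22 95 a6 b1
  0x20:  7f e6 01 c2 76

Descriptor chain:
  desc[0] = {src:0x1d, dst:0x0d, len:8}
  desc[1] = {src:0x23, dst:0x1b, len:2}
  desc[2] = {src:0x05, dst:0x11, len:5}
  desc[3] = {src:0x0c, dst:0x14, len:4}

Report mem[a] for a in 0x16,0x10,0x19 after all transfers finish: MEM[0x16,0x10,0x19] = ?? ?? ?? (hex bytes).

MEM[0x16,0x10,0x19] = a6 7f 59

[0] 0x1d->0x0d len=8 : 95 a6 b1 7f e6 01 c2 76
[1] 0x23->0x1b len=2 : c2 76
[2] 0x05->0x11 len=5 : 3c 33 5d db b4
[3] 0x0c->0x14 len=4 : 19 95 a6 b1
query mem[0x16]=0xa6, mem[0x10]=0x7f, mem[0x19]=0x59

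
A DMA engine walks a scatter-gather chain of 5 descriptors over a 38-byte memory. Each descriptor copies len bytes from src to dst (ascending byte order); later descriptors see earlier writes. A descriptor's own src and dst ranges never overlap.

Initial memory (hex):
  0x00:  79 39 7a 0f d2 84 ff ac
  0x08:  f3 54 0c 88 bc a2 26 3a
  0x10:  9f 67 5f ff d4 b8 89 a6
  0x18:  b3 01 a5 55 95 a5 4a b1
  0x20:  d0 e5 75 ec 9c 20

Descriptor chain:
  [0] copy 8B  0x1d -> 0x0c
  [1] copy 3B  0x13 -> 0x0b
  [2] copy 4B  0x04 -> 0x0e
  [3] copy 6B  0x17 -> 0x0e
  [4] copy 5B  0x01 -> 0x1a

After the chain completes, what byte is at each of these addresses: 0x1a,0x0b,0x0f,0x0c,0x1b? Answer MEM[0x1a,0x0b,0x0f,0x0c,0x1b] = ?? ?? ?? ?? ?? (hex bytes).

MEM[0x1a,0x0b,0x0f,0x0c,0x1b] = 39 9c b3 d4 7a

[0] 0x1d->0x0c len=8 : a5 4a b1 d0 e5 75 ec 9c
[1] 0x13->0x0b len=3 : 9c d4 b8
[2] 0x04->0x0e len=4 : d2 84 ff ac
[3] 0x17->0x0e len=6 : a6 b3 01 a5 55 95
[4] 0x01->0x1a len=5 : 39 7a 0f d2 84
query mem[0x1a]=0x39, mem[0x0b]=0x9c, mem[0x0f]=0xb3, mem[0x0c]=0xd4, mem[0x1b]=0x7a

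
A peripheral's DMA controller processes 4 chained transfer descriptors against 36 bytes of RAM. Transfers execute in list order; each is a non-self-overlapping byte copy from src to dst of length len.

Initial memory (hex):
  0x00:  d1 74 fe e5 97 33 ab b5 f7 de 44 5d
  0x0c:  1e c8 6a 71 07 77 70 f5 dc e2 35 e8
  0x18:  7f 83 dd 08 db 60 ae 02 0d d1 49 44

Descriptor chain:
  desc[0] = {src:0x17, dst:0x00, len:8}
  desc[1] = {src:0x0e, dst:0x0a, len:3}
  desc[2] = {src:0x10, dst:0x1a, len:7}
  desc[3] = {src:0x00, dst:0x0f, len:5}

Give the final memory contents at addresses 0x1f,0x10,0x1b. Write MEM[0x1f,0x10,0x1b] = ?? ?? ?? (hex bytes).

#0 dst[0x00+8] := {0xe8,0x7f,0x83,0xdd,0x08,0xdb,0x60,0xae}
#1 dst[0x0a+3] := {0x6a,0x71,0x07}
#2 dst[0x1a+7] := {0x07,0x77,0x70,0xf5,0xdc,0xe2,0x35}
#3 dst[0x0f+5] := {0xe8,0x7f,0x83,0xdd,0x08}
query mem[0x1f]=0xe2, mem[0x10]=0x7f, mem[0x1b]=0x77

MEM[0x1f,0x10,0x1b] = e2 7f 77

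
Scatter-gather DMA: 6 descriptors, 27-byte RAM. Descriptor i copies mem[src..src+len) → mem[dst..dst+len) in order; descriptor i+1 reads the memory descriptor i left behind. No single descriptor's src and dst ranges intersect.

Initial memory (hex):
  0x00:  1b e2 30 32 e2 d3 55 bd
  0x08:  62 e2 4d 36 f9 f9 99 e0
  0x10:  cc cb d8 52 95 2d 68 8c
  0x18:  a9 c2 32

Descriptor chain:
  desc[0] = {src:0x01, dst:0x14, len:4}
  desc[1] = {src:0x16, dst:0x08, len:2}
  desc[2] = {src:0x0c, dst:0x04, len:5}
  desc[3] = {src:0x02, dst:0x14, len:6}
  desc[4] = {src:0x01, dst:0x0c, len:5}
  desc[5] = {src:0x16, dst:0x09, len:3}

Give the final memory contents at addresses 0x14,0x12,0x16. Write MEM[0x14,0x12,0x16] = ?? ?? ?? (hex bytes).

D0: mem[0x14..0x17] <- [e2 30 32 e2]
D1: mem[0x08..0x09] <- [32 e2]
D2: mem[0x04..0x08] <- [f9 f9 99 e0 cc]
D3: mem[0x14..0x19] <- [30 32 f9 f9 99 e0]
D4: mem[0x0c..0x10] <- [e2 30 32 f9 f9]
D5: mem[0x09..0x0b] <- [f9 f9 99]
query mem[0x14]=0x30, mem[0x12]=0xd8, mem[0x16]=0xf9

MEM[0x14,0x12,0x16] = 30 d8 f9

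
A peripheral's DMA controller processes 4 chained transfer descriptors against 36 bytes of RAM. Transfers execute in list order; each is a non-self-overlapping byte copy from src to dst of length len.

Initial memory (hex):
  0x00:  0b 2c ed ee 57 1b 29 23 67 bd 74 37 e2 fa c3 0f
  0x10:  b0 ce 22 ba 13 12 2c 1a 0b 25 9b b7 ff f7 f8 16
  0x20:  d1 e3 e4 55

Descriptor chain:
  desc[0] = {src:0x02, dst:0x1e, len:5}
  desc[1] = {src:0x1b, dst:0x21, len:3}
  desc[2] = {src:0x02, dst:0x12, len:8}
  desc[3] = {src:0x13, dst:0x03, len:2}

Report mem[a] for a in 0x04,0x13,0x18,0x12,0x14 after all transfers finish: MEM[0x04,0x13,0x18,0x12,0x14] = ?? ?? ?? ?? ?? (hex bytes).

MEM[0x04,0x13,0x18,0x12,0x14] = 57 ee 67 ed 57

D0: mem[0x1e..0x22] <- [ed ee 57 1b 29]
D1: mem[0x21..0x23] <- [b7 ff f7]
D2: mem[0x12..0x19] <- [ed ee 57 1b 29 23 67 bd]
D3: mem[0x03..0x04] <- [ee 57]
query mem[0x04]=0x57, mem[0x13]=0xee, mem[0x18]=0x67, mem[0x12]=0xed, mem[0x14]=0x57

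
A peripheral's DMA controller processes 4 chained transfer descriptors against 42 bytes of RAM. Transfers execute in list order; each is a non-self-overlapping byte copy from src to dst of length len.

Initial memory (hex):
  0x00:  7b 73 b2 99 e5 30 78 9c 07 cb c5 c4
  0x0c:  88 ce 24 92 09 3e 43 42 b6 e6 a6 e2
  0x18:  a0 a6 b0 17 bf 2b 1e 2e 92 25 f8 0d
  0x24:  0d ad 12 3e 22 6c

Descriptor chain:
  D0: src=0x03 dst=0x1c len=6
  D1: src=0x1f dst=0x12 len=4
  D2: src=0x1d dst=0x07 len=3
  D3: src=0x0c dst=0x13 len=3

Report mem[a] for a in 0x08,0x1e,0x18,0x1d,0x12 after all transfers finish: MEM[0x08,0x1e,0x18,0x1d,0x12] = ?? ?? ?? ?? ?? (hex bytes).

MEM[0x08,0x1e,0x18,0x1d,0x12] = 30 30 a0 e5 78

D0: mem[0x1c..0x21] <- [99 e5 30 78 9c 07]
D1: mem[0x12..0x15] <- [78 9c 07 f8]
D2: mem[0x07..0x09] <- [e5 30 78]
D3: mem[0x13..0x15] <- [88 ce 24]
query mem[0x08]=0x30, mem[0x1e]=0x30, mem[0x18]=0xa0, mem[0x1d]=0xe5, mem[0x12]=0x78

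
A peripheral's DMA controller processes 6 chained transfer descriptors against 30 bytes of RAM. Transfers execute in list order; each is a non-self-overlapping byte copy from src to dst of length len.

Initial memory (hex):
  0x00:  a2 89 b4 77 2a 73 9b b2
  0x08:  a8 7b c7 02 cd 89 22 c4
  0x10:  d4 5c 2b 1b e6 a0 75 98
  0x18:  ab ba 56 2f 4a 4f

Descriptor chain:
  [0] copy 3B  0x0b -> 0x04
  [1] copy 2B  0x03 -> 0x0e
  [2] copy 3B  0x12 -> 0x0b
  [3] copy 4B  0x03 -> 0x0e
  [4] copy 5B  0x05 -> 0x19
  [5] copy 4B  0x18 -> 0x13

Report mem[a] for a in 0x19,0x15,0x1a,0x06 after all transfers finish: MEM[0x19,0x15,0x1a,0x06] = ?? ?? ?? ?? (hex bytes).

[0] 0x0b->0x04 len=3 : 02 cd 89
[1] 0x03->0x0e len=2 : 77 02
[2] 0x12->0x0b len=3 : 2b 1b e6
[3] 0x03->0x0e len=4 : 77 02 cd 89
[4] 0x05->0x19 len=5 : cd 89 b2 a8 7b
[5] 0x18->0x13 len=4 : ab cd 89 b2
query mem[0x19]=0xcd, mem[0x15]=0x89, mem[0x1a]=0x89, mem[0x06]=0x89

MEM[0x19,0x15,0x1a,0x06] = cd 89 89 89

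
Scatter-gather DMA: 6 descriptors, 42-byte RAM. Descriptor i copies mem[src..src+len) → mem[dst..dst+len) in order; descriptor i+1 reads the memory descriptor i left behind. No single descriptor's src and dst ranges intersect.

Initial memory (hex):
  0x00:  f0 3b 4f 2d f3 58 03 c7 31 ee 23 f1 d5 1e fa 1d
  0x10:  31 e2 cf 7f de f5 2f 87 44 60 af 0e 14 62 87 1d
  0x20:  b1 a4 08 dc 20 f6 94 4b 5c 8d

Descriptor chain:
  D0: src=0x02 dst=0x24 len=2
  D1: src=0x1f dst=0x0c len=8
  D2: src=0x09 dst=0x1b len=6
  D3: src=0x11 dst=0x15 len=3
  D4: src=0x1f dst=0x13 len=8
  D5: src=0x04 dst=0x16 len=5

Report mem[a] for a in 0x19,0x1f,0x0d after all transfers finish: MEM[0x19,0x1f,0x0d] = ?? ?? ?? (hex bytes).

  after D0: wrote 2B at 0x24 = 4f2d
  after D1: wrote 8B at 0x0c = 1db1a408dc4f2d94
  after D2: wrote 6B at 0x1b = ee23f11db1a4
  after D3: wrote 3B at 0x15 = 4f2d94
  after D4: wrote 8B at 0x13 = b1a4a408dc4f2d94
  after D5: wrote 5B at 0x16 = f35803c731
query mem[0x19]=0xc7, mem[0x1f]=0xb1, mem[0x0d]=0xb1

MEM[0x19,0x1f,0x0d] = c7 b1 b1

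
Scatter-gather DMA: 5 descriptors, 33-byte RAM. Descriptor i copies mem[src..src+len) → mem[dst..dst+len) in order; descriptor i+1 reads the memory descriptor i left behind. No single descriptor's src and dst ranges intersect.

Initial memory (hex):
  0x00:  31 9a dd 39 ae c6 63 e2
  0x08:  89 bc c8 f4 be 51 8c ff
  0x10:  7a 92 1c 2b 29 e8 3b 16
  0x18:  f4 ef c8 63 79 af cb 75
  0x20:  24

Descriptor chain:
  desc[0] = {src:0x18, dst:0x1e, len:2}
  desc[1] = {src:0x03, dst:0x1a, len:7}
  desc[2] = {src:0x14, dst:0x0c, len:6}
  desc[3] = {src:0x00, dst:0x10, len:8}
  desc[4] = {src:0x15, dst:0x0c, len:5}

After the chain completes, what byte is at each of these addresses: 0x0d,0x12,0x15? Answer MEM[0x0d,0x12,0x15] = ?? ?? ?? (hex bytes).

#0 dst[0x1e+2] := {0xf4,0xef}
#1 dst[0x1a+7] := {0x39,0xae,0xc6,0x63,0xe2,0x89,0xbc}
#2 dst[0x0c+6] := {0x29,0xe8,0x3b,0x16,0xf4,0xef}
#3 dst[0x10+8] := {0x31,0x9a,0xdd,0x39,0xae,0xc6,0x63,0xe2}
#4 dst[0x0c+5] := {0xc6,0x63,0xe2,0xf4,0xef}
query mem[0x0d]=0x63, mem[0x12]=0xdd, mem[0x15]=0xc6

MEM[0x0d,0x12,0x15] = 63 dd c6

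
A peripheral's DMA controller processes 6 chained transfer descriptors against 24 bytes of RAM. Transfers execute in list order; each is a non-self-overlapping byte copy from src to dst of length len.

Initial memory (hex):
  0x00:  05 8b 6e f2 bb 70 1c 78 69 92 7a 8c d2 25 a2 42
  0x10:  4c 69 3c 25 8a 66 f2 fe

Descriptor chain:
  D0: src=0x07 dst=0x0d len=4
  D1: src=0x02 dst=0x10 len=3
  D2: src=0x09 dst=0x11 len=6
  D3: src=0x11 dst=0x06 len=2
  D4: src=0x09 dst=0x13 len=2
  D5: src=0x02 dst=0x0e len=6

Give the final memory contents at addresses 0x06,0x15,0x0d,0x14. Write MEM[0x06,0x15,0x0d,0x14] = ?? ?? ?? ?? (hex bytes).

MEM[0x06,0x15,0x0d,0x14] = 92 78 78 7a

[0] 0x07->0x0d len=4 : 78 69 92 7a
[1] 0x02->0x10 len=3 : 6e f2 bb
[2] 0x09->0x11 len=6 : 92 7a 8c d2 78 69
[3] 0x11->0x06 len=2 : 92 7a
[4] 0x09->0x13 len=2 : 92 7a
[5] 0x02->0x0e len=6 : 6e f2 bb 70 92 7a
query mem[0x06]=0x92, mem[0x15]=0x78, mem[0x0d]=0x78, mem[0x14]=0x7a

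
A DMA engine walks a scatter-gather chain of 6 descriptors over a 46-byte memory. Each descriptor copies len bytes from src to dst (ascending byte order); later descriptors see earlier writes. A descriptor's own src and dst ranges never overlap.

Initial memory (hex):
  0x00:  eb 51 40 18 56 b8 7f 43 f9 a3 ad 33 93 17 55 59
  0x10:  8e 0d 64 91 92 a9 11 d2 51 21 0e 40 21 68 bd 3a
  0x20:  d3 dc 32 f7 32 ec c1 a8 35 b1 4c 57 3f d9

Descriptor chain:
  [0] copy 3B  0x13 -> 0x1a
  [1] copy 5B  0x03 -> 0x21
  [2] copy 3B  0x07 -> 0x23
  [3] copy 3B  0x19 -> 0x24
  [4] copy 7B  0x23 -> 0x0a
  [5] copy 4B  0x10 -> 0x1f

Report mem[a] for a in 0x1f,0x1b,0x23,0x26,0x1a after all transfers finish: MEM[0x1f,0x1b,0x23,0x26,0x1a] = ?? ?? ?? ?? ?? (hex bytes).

MEM[0x1f,0x1b,0x23,0x26,0x1a] = b1 92 43 92 91

#0 dst[0x1a+3] := {0x91,0x92,0xa9}
#1 dst[0x21+5] := {0x18,0x56,0xb8,0x7f,0x43}
#2 dst[0x23+3] := {0x43,0xf9,0xa3}
#3 dst[0x24+3] := {0x21,0x91,0x92}
#4 dst[0x0a+7] := {0x43,0x21,0x91,0x92,0xa8,0x35,0xb1}
#5 dst[0x1f+4] := {0xb1,0x0d,0x64,0x91}
query mem[0x1f]=0xb1, mem[0x1b]=0x92, mem[0x23]=0x43, mem[0x26]=0x92, mem[0x1a]=0x91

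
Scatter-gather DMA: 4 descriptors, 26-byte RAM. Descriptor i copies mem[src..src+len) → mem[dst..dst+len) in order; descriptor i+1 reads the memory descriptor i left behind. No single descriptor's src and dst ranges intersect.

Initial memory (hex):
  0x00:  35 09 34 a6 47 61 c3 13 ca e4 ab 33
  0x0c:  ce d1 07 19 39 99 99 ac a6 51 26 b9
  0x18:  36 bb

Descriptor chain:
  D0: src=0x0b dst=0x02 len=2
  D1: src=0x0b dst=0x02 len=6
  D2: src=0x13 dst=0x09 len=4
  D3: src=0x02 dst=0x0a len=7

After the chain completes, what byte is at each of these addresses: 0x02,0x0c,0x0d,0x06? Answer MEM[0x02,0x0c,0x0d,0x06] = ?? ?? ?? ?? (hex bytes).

D0: mem[0x02..0x03] <- [33 ce]
D1: mem[0x02..0x07] <- [33 ce d1 07 19 39]
D2: mem[0x09..0x0c] <- [ac a6 51 26]
D3: mem[0x0a..0x10] <- [33 ce d1 07 19 39 ca]
query mem[0x02]=0x33, mem[0x0c]=0xd1, mem[0x0d]=0x07, mem[0x06]=0x19

MEM[0x02,0x0c,0x0d,0x06] = 33 d1 07 19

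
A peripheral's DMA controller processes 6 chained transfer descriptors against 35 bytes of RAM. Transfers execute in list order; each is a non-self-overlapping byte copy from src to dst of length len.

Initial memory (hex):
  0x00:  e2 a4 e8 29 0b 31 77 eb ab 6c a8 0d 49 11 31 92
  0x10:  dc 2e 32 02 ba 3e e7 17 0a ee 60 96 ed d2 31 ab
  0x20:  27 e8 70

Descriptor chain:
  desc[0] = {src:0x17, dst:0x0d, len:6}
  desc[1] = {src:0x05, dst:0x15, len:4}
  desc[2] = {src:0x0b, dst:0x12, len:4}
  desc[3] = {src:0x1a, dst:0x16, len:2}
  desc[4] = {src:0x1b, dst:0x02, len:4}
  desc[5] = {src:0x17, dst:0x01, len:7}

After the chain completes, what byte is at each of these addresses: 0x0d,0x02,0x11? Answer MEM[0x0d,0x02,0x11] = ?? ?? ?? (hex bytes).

MEM[0x0d,0x02,0x11] = 17 ab 96

D0: mem[0x0d..0x12] <- [17 0a ee 60 96 ed]
D1: mem[0x15..0x18] <- [31 77 eb ab]
D2: mem[0x12..0x15] <- [0d 49 17 0a]
D3: mem[0x16..0x17] <- [60 96]
D4: mem[0x02..0x05] <- [96 ed d2 31]
D5: mem[0x01..0x07] <- [96 ab ee 60 96 ed d2]
query mem[0x0d]=0x17, mem[0x02]=0xab, mem[0x11]=0x96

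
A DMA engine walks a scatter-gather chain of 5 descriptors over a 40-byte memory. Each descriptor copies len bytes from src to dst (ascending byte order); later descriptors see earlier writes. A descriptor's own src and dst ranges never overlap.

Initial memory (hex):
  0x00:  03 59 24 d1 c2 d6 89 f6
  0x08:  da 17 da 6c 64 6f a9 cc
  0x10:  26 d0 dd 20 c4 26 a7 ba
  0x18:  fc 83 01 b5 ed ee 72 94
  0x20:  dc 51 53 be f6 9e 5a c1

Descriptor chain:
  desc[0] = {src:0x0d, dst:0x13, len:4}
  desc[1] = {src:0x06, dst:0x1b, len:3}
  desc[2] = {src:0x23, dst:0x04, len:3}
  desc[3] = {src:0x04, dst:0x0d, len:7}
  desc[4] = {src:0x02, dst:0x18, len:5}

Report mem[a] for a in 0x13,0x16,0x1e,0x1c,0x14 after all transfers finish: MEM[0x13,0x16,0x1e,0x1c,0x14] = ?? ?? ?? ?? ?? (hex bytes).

MEM[0x13,0x16,0x1e,0x1c,0x14] = da 26 72 9e a9

[0] 0x0d->0x13 len=4 : 6f a9 cc 26
[1] 0x06->0x1b len=3 : 89 f6 da
[2] 0x23->0x04 len=3 : be f6 9e
[3] 0x04->0x0d len=7 : be f6 9e f6 da 17 da
[4] 0x02->0x18 len=5 : 24 d1 be f6 9e
query mem[0x13]=0xda, mem[0x16]=0x26, mem[0x1e]=0x72, mem[0x1c]=0x9e, mem[0x14]=0xa9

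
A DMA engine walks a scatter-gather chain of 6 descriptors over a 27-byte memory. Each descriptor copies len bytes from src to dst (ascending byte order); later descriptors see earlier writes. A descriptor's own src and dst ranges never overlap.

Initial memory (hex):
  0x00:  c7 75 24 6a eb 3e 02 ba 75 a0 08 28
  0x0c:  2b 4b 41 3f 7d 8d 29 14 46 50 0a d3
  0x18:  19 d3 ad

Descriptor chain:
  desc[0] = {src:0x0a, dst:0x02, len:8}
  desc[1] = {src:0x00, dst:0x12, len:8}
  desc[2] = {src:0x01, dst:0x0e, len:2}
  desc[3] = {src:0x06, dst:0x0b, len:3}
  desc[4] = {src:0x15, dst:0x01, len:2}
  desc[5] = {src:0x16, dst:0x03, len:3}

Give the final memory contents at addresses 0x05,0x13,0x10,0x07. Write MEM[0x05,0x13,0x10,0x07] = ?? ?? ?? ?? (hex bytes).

[0] 0x0a->0x02 len=8 : 08 28 2b 4b 41 3f 7d 8d
[1] 0x00->0x12 len=8 : c7 75 08 28 2b 4b 41 3f
[2] 0x01->0x0e len=2 : 75 08
[3] 0x06->0x0b len=3 : 41 3f 7d
[4] 0x15->0x01 len=2 : 28 2b
[5] 0x16->0x03 len=3 : 2b 4b 41
query mem[0x05]=0x41, mem[0x13]=0x75, mem[0x10]=0x7d, mem[0x07]=0x3f

MEM[0x05,0x13,0x10,0x07] = 41 75 7d 3f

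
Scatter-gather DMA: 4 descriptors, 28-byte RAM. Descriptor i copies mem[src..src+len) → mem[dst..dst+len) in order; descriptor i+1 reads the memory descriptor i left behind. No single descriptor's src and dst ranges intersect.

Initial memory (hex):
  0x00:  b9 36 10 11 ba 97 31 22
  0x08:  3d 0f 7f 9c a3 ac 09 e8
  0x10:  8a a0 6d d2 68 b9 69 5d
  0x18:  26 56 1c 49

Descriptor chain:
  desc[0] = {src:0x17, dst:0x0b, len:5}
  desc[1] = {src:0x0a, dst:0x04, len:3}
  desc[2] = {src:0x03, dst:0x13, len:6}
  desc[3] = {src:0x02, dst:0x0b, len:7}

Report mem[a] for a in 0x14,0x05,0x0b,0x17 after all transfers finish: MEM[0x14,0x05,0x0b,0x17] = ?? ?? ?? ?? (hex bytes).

D0: mem[0x0b..0x0f] <- [5d 26 56 1c 49]
D1: mem[0x04..0x06] <- [7f 5d 26]
D2: mem[0x13..0x18] <- [11 7f 5d 26 22 3d]
D3: mem[0x0b..0x11] <- [10 11 7f 5d 26 22 3d]
query mem[0x14]=0x7f, mem[0x05]=0x5d, mem[0x0b]=0x10, mem[0x17]=0x22

MEM[0x14,0x05,0x0b,0x17] = 7f 5d 10 22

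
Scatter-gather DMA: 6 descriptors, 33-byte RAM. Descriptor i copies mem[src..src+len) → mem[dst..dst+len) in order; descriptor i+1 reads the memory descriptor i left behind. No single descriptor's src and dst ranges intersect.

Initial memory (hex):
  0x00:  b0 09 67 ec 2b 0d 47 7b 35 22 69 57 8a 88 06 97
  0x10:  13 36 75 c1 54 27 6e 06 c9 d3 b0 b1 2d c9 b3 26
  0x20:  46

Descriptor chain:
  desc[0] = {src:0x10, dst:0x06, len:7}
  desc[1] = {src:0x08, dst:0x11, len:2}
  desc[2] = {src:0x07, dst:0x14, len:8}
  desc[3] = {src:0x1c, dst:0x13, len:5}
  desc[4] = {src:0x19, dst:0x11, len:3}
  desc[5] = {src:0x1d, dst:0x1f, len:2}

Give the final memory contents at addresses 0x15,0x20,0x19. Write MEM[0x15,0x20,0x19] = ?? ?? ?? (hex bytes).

D0: mem[0x06..0x0c] <- [13 36 75 c1 54 27 6e]
D1: mem[0x11..0x12] <- [75 c1]
D2: mem[0x14..0x1b] <- [36 75 c1 54 27 6e 88 06]
D3: mem[0x13..0x17] <- [2d c9 b3 26 46]
D4: mem[0x11..0x13] <- [6e 88 06]
D5: mem[0x1f..0x20] <- [c9 b3]
query mem[0x15]=0xb3, mem[0x20]=0xb3, mem[0x19]=0x6e

MEM[0x15,0x20,0x19] = b3 b3 6e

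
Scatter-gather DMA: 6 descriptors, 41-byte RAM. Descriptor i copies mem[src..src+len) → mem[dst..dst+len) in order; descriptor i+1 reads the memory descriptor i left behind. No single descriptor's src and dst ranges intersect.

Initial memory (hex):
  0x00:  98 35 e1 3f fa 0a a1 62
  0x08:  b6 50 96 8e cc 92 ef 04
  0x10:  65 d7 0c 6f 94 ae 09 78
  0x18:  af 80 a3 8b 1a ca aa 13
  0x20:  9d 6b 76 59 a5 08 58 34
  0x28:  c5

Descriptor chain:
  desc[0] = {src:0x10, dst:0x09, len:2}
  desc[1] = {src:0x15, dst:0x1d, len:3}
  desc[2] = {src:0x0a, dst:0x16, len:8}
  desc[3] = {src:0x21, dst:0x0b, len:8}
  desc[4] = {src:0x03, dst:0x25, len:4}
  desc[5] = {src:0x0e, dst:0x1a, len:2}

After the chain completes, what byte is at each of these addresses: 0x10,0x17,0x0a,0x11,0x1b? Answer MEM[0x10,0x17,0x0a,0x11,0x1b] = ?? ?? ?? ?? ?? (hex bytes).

MEM[0x10,0x17,0x0a,0x11,0x1b] = 58 8e d7 34 08

[0] 0x10->0x09 len=2 : 65 d7
[1] 0x15->0x1d len=3 : ae 09 78
[2] 0x0a->0x16 len=8 : d7 8e cc 92 ef 04 65 d7
[3] 0x21->0x0b len=8 : 6b 76 59 a5 08 58 34 c5
[4] 0x03->0x25 len=4 : 3f fa 0a a1
[5] 0x0e->0x1a len=2 : a5 08
query mem[0x10]=0x58, mem[0x17]=0x8e, mem[0x0a]=0xd7, mem[0x11]=0x34, mem[0x1b]=0x08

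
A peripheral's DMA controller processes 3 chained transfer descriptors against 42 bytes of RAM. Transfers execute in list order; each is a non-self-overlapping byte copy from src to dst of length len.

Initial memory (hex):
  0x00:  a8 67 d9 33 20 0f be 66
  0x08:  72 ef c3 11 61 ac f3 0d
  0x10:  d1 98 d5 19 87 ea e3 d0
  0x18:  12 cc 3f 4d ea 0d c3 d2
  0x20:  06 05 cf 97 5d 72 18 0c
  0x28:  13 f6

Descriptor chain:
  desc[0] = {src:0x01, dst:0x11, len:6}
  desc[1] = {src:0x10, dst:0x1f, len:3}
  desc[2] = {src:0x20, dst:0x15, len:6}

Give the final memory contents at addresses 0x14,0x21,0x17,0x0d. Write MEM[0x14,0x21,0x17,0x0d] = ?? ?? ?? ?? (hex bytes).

MEM[0x14,0x21,0x17,0x0d] = 20 d9 cf ac

#0 dst[0x11+6] := {0x67,0xd9,0x33,0x20,0x0f,0xbe}
#1 dst[0x1f+3] := {0xd1,0x67,0xd9}
#2 dst[0x15+6] := {0x67,0xd9,0xcf,0x97,0x5d,0x72}
query mem[0x14]=0x20, mem[0x21]=0xd9, mem[0x17]=0xcf, mem[0x0d]=0xac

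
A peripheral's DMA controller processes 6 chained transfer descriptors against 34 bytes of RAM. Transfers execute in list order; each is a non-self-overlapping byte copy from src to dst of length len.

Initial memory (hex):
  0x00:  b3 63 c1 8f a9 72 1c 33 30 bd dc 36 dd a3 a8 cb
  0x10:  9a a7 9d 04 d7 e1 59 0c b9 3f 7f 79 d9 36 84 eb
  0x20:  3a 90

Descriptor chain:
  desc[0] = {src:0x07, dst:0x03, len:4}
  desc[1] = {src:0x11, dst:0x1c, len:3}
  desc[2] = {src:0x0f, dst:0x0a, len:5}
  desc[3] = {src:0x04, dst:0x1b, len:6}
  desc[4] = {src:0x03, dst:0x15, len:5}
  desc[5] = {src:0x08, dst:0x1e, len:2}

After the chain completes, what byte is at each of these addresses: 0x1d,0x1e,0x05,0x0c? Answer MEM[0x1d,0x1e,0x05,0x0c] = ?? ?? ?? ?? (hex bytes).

D0: mem[0x03..0x06] <- [33 30 bd dc]
D1: mem[0x1c..0x1e] <- [a7 9d 04]
D2: mem[0x0a..0x0e] <- [cb 9a a7 9d 04]
D3: mem[0x1b..0x20] <- [30 bd dc 33 30 bd]
D4: mem[0x15..0x19] <- [33 30 bd dc 33]
D5: mem[0x1e..0x1f] <- [30 bd]
query mem[0x1d]=0xdc, mem[0x1e]=0x30, mem[0x05]=0xbd, mem[0x0c]=0xa7

MEM[0x1d,0x1e,0x05,0x0c] = dc 30 bd a7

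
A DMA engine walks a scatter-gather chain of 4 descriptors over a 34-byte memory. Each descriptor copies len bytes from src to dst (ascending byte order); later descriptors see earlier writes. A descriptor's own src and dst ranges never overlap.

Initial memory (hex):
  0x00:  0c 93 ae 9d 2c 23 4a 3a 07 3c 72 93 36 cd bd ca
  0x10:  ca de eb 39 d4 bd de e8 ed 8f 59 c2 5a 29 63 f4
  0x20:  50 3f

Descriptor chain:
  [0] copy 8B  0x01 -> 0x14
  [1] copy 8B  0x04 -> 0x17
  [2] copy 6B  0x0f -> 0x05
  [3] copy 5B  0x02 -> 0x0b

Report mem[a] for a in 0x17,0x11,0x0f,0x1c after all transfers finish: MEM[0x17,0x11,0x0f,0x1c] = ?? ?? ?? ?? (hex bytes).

MEM[0x17,0x11,0x0f,0x1c] = 2c de ca 3c

  after D0: wrote 8B at 0x14 = 93ae9d2c234a3a07
  after D1: wrote 8B at 0x17 = 2c234a3a073c7293
  after D2: wrote 6B at 0x05 = cacadeeb3993
  after D3: wrote 5B at 0x0b = ae9d2ccaca
query mem[0x17]=0x2c, mem[0x11]=0xde, mem[0x0f]=0xca, mem[0x1c]=0x3c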